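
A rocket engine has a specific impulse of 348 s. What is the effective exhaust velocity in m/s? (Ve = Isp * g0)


Ve = Isp * g0 = 348 * 9.81 = 3413.9 m/s

3413.9 m/s


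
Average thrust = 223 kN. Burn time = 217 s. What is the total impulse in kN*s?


It = 223 * 217 = 48391 kN*s

48391 kN*s


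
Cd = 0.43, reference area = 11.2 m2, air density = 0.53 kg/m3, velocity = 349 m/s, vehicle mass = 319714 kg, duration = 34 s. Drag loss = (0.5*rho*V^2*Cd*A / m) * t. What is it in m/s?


D = 0.5 * 0.53 * 349^2 * 0.43 * 11.2 = 155447.31 N
a = 155447.31 / 319714 = 0.4862 m/s2
dV = 0.4862 * 34 = 16.5 m/s

16.5 m/s


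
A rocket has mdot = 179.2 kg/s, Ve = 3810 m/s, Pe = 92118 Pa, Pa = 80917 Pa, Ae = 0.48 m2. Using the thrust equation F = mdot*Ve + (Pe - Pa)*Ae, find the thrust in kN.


F = 179.2 * 3810 + (92118 - 80917) * 0.48 = 688128.0 N = 688.1 kN

688.1 kN


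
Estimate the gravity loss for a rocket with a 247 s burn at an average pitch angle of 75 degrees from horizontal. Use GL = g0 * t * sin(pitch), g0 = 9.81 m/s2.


GL = 9.81 * 247 * sin(75 deg) = 2341 m/s

2341 m/s


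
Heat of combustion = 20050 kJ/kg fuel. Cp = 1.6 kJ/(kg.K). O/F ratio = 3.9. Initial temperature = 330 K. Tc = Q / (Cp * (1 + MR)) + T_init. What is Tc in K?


Tc = 20050 / (1.6 * (1 + 3.9)) + 330 = 2887 K

2887 K


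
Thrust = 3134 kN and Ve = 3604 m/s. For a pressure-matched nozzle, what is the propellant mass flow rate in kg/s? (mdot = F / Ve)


mdot = F / Ve = 3134000 / 3604 = 869.6 kg/s

869.6 kg/s


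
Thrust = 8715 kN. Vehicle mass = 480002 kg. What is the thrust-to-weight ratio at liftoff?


TWR = 8715000 / (480002 * 9.81) = 1.85

1.85


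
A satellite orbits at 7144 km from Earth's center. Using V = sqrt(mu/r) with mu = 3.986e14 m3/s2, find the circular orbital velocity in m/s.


V = sqrt(3.986e14 / 7144000) = 7470 m/s

7470 m/s


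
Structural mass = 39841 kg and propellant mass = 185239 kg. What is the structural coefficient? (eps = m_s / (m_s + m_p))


eps = 39841 / (39841 + 185239) = 0.177

0.177


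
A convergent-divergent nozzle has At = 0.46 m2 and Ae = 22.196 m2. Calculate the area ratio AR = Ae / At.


AR = 22.196 / 0.46 = 48.3

48.3


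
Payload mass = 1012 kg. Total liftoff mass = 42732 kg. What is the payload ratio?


PR = 1012 / 42732 = 0.0237

0.0237


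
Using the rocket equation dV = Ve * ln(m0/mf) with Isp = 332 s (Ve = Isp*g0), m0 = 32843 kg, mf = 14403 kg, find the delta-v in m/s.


Ve = 332 * 9.81 = 3256.92 m/s
dV = 3256.92 * ln(32843/14403) = 2685 m/s

2685 m/s


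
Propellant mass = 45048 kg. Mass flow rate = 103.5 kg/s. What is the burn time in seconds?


tb = 45048 / 103.5 = 435.2 s

435.2 s


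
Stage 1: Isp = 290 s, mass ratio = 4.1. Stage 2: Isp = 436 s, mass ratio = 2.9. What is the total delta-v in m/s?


dV1 = 290 * 9.81 * ln(4.1) = 4014.1 m/s
dV2 = 436 * 9.81 * ln(2.9) = 4553.9 m/s
Total dV = 4014.1 + 4553.9 = 8568.0 m/s ~ 8568 m/s

8568 m/s


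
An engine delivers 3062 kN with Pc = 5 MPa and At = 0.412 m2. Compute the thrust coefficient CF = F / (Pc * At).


CF = 3062000 / (5e6 * 0.412) = 1.49

1.49


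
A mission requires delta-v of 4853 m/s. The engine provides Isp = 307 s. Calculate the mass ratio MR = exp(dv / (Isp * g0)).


Ve = 307 * 9.81 = 3011.67 m/s
MR = exp(4853 / 3011.67) = 5.01

5.01


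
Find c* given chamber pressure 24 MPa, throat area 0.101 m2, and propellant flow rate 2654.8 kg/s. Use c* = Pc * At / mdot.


c* = 24e6 * 0.101 / 2654.8 = 913 m/s

913 m/s


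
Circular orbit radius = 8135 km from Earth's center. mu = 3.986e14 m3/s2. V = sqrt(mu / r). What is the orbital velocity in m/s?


V = sqrt(3.986e14 / 8135000) = 7000 m/s

7000 m/s


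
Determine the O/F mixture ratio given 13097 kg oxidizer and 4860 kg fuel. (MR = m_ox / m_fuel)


MR = 13097 / 4860 = 2.69

2.69


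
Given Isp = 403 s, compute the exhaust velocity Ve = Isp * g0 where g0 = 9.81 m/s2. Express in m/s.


Ve = Isp * g0 = 403 * 9.81 = 3953.4 m/s

3953.4 m/s


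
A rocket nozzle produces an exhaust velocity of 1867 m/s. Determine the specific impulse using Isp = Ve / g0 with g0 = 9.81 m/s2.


Isp = Ve / g0 = 1867 / 9.81 = 190.3 s

190.3 s


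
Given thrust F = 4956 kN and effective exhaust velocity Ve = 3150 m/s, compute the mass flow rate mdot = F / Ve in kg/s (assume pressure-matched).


mdot = F / Ve = 4956000 / 3150 = 1573.3 kg/s

1573.3 kg/s


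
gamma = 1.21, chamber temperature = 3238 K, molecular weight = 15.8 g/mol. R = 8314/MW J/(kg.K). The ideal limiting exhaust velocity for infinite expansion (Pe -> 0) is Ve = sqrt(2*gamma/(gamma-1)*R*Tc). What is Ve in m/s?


R = 8314 / 15.8 = 526.2 J/(kg.K)
Ve = sqrt(2 * 1.21 / (1.21 - 1) * 526.2 * 3238) = 4431 m/s

4431 m/s


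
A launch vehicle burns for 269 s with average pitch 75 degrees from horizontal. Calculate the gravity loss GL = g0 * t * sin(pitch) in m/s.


GL = 9.81 * 269 * sin(75 deg) = 2549 m/s

2549 m/s


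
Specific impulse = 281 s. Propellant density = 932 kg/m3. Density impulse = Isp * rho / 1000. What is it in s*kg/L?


rho*Isp = 281 * 932 / 1000 = 262 s*kg/L

262 s*kg/L


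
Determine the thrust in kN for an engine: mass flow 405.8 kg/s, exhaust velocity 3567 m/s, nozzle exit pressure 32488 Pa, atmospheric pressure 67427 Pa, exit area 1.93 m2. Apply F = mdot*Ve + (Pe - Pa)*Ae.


F = 405.8 * 3567 + (32488 - 67427) * 1.93 = 1.3801e+06 N = 1380.1 kN

1380.1 kN


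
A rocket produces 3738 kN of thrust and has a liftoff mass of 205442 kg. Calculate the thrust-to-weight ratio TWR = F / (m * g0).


TWR = 3738000 / (205442 * 9.81) = 1.85

1.85


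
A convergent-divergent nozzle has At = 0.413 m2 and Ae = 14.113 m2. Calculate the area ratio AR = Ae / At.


AR = 14.113 / 0.413 = 34.2

34.2


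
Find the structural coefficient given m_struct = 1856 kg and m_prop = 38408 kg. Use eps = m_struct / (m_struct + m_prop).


eps = 1856 / (1856 + 38408) = 0.0461

0.0461


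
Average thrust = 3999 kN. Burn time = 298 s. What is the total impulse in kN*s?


It = 3999 * 298 = 1191702 kN*s

1191702 kN*s


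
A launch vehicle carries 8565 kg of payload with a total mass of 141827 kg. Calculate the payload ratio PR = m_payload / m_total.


PR = 8565 / 141827 = 0.0604

0.0604


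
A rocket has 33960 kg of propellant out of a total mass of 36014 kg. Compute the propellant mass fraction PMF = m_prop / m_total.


PMF = 33960 / 36014 = 0.943

0.943


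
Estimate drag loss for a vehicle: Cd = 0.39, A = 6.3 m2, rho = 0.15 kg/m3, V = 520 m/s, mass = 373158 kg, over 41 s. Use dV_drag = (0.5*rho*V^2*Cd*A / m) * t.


D = 0.5 * 0.15 * 520^2 * 0.39 * 6.3 = 49827.96 N
a = 49827.96 / 373158 = 0.1335 m/s2
dV = 0.1335 * 41 = 5.5 m/s

5.5 m/s


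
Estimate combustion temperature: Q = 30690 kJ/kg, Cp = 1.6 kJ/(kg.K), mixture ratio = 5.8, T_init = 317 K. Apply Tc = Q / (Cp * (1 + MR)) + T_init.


Tc = 30690 / (1.6 * (1 + 5.8)) + 317 = 3138 K

3138 K


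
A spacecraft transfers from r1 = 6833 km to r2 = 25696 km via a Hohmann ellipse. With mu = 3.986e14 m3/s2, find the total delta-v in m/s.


V1 = sqrt(mu/r1) = 7637.71 m/s
dV1 = V1*(sqrt(2*r2/(r1+r2)) - 1) = 1962.38 m/s
V2 = sqrt(mu/r2) = 3938.55 m/s
dV2 = V2*(1 - sqrt(2*r1/(r1+r2))) = 1385.72 m/s
Total dV = 3348 m/s

3348 m/s


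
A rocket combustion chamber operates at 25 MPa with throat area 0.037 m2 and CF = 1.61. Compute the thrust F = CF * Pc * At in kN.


F = 1.61 * 25e6 * 0.037 = 1.4892e+06 N = 1489.2 kN

1489.2 kN


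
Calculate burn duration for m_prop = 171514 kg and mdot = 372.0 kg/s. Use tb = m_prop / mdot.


tb = 171514 / 372.0 = 461.1 s

461.1 s


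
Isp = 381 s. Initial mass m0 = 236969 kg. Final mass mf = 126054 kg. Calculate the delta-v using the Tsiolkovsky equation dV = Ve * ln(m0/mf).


Ve = 381 * 9.81 = 3737.61 m/s
dV = 3737.61 * ln(236969/126054) = 2359 m/s

2359 m/s


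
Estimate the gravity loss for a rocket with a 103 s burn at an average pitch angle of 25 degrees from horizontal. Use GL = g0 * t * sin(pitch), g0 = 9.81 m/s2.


GL = 9.81 * 103 * sin(25 deg) = 427 m/s

427 m/s


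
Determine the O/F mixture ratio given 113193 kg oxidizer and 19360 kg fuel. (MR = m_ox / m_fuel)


MR = 113193 / 19360 = 5.85

5.85


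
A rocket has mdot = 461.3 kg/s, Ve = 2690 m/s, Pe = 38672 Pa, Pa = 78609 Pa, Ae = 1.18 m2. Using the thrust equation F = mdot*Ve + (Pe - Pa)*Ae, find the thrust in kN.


F = 461.3 * 2690 + (38672 - 78609) * 1.18 = 1.1938e+06 N = 1193.8 kN

1193.8 kN


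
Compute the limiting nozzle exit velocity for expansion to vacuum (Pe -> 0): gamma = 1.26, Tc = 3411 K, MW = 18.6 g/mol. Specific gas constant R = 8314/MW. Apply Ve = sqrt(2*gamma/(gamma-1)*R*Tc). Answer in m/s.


R = 8314 / 18.6 = 446.99 J/(kg.K)
Ve = sqrt(2 * 1.26 / (1.26 - 1) * 446.99 * 3411) = 3844 m/s

3844 m/s


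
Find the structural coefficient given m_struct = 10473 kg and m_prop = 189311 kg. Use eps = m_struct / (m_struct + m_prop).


eps = 10473 / (10473 + 189311) = 0.0524

0.0524


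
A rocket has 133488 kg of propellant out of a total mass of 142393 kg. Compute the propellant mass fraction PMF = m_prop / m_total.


PMF = 133488 / 142393 = 0.937

0.937


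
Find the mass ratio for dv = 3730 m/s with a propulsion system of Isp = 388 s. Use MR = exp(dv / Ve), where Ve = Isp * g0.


Ve = 388 * 9.81 = 3806.28 m/s
MR = exp(3730 / 3806.28) = 2.664

2.664


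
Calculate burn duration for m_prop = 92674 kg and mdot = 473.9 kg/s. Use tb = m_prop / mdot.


tb = 92674 / 473.9 = 195.6 s

195.6 s


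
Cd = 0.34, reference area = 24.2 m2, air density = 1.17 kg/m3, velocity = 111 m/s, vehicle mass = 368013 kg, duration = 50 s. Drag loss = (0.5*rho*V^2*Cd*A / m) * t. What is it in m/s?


D = 0.5 * 1.17 * 111^2 * 0.34 * 24.2 = 59305.65 N
a = 59305.65 / 368013 = 0.1612 m/s2
dV = 0.1612 * 50 = 8.1 m/s

8.1 m/s


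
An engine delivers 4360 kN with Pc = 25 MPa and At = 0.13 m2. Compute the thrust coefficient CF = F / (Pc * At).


CF = 4360000 / (25e6 * 0.13) = 1.34

1.34


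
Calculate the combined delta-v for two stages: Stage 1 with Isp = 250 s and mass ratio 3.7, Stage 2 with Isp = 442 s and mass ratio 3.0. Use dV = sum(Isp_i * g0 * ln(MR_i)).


dV1 = 250 * 9.81 * ln(3.7) = 3208.7 m/s
dV2 = 442 * 9.81 * ln(3.0) = 4763.6 m/s
Total dV = 3208.7 + 4763.6 = 7972.3 m/s ~ 7972 m/s

7972 m/s


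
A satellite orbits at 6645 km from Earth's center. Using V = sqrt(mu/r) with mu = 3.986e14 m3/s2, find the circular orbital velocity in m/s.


V = sqrt(3.986e14 / 6645000) = 7745 m/s

7745 m/s


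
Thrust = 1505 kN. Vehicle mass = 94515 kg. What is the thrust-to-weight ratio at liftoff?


TWR = 1505000 / (94515 * 9.81) = 1.62

1.62


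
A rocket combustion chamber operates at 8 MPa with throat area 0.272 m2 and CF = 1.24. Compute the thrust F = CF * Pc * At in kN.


F = 1.24 * 8e6 * 0.272 = 2.6982e+06 N = 2698.2 kN

2698.2 kN


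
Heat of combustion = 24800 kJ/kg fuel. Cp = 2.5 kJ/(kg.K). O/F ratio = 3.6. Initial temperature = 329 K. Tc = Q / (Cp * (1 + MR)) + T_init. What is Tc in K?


Tc = 24800 / (2.5 * (1 + 3.6)) + 329 = 2486 K

2486 K


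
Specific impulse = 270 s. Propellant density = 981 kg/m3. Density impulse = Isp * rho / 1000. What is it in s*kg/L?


rho*Isp = 270 * 981 / 1000 = 265 s*kg/L

265 s*kg/L


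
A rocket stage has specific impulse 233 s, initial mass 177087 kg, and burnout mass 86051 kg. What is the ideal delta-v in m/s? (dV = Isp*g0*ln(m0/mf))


Ve = 233 * 9.81 = 2285.73 m/s
dV = 2285.73 * ln(177087/86051) = 1650 m/s

1650 m/s


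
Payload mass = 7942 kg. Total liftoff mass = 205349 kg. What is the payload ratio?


PR = 7942 / 205349 = 0.0387

0.0387


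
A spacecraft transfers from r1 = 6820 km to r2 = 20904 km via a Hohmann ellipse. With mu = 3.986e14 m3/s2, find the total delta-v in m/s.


V1 = sqrt(mu/r1) = 7644.98 m/s
dV1 = V1*(sqrt(2*r2/(r1+r2)) - 1) = 1743.13 m/s
V2 = sqrt(mu/r2) = 4366.71 m/s
dV2 = V2*(1 - sqrt(2*r1/(r1+r2))) = 1303.8 m/s
Total dV = 3047 m/s

3047 m/s


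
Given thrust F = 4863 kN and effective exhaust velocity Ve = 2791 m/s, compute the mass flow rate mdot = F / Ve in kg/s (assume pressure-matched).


mdot = F / Ve = 4863000 / 2791 = 1742.4 kg/s

1742.4 kg/s


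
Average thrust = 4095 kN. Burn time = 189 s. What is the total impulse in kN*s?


It = 4095 * 189 = 773955 kN*s

773955 kN*s


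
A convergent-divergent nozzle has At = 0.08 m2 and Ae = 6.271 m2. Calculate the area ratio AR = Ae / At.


AR = 6.271 / 0.08 = 78.4

78.4


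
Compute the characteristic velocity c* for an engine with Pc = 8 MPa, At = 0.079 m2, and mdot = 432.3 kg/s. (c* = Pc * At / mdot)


c* = 8e6 * 0.079 / 432.3 = 1462 m/s

1462 m/s


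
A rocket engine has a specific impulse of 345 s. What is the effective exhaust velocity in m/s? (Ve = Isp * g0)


Ve = Isp * g0 = 345 * 9.81 = 3384.5 m/s

3384.5 m/s


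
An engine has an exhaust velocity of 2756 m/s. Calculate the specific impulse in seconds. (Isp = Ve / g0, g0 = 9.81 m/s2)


Isp = Ve / g0 = 2756 / 9.81 = 280.9 s

280.9 s


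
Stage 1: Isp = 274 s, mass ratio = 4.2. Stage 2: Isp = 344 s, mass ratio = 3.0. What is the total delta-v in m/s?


dV1 = 274 * 9.81 * ln(4.2) = 3857.4 m/s
dV2 = 344 * 9.81 * ln(3.0) = 3707.4 m/s
Total dV = 3857.4 + 3707.4 = 7564.8 m/s ~ 7565 m/s

7565 m/s


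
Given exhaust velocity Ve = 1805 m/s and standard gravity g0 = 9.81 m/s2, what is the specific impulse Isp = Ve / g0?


Isp = Ve / g0 = 1805 / 9.81 = 184.0 s

184.0 s


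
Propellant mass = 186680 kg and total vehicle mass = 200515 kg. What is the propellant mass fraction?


PMF = 186680 / 200515 = 0.931

0.931


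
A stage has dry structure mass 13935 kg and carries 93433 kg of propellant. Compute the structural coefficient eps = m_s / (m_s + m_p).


eps = 13935 / (13935 + 93433) = 0.1298

0.1298


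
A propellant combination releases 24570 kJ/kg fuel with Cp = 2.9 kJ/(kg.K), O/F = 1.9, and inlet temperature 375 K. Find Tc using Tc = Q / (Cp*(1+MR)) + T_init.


Tc = 24570 / (2.9 * (1 + 1.9)) + 375 = 3297 K

3297 K


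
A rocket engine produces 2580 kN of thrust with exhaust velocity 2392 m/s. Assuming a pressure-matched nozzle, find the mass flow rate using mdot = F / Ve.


mdot = F / Ve = 2580000 / 2392 = 1078.6 kg/s

1078.6 kg/s


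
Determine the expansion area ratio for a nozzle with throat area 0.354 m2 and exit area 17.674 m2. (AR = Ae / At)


AR = 17.674 / 0.354 = 49.9

49.9


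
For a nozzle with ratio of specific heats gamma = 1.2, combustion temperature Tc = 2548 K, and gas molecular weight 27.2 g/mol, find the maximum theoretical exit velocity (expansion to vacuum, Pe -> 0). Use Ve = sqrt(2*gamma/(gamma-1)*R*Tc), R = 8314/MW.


R = 8314 / 27.2 = 305.66 J/(kg.K)
Ve = sqrt(2 * 1.2 / (1.2 - 1) * 305.66 * 2548) = 3057 m/s

3057 m/s


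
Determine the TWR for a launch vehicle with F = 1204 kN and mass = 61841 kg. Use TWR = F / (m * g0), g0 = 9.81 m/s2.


TWR = 1204000 / (61841 * 9.81) = 1.98

1.98


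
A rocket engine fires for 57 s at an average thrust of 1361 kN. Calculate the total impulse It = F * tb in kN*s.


It = 1361 * 57 = 77577 kN*s

77577 kN*s


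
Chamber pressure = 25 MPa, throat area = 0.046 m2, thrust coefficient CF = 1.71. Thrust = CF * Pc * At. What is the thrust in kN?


F = 1.71 * 25e6 * 0.046 = 1.9665e+06 N = 1966.5 kN

1966.5 kN


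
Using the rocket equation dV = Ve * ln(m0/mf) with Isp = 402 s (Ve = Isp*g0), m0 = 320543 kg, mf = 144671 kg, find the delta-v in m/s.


Ve = 402 * 9.81 = 3943.62 m/s
dV = 3943.62 * ln(320543/144671) = 3137 m/s

3137 m/s


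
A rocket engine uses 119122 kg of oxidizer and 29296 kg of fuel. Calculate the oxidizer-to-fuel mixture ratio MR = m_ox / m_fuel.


MR = 119122 / 29296 = 4.07

4.07


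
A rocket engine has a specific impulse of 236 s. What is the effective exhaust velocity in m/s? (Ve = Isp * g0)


Ve = Isp * g0 = 236 * 9.81 = 2315.2 m/s

2315.2 m/s


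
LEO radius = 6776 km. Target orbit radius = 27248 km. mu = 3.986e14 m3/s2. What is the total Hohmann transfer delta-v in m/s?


V1 = sqrt(mu/r1) = 7669.76 m/s
dV1 = V1*(sqrt(2*r2/(r1+r2)) - 1) = 2036.94 m/s
V2 = sqrt(mu/r2) = 3824.73 m/s
dV2 = V2*(1 - sqrt(2*r1/(r1+r2))) = 1410.88 m/s
Total dV = 3448 m/s

3448 m/s


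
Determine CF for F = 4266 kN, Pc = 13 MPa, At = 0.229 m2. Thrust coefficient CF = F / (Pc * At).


CF = 4266000 / (13e6 * 0.229) = 1.43

1.43


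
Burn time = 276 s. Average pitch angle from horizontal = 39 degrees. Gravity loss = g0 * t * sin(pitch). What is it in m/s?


GL = 9.81 * 276 * sin(39 deg) = 1704 m/s

1704 m/s


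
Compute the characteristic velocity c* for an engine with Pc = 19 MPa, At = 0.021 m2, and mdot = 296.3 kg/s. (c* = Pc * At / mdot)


c* = 19e6 * 0.021 / 296.3 = 1347 m/s

1347 m/s


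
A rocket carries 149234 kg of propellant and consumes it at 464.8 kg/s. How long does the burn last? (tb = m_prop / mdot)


tb = 149234 / 464.8 = 321.1 s

321.1 s


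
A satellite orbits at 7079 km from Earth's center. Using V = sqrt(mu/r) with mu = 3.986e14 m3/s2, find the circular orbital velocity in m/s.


V = sqrt(3.986e14 / 7079000) = 7504 m/s

7504 m/s


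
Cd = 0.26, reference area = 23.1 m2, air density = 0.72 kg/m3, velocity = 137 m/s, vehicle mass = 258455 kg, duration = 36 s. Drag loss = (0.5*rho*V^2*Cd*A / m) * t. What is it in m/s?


D = 0.5 * 0.72 * 137^2 * 0.26 * 23.1 = 40581.58 N
a = 40581.58 / 258455 = 0.157 m/s2
dV = 0.157 * 36 = 5.7 m/s

5.7 m/s


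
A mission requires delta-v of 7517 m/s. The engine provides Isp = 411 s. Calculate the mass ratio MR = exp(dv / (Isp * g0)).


Ve = 411 * 9.81 = 4031.91 m/s
MR = exp(7517 / 4031.91) = 6.452

6.452


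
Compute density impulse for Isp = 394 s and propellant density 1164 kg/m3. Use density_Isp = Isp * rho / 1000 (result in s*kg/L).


rho*Isp = 394 * 1164 / 1000 = 459 s*kg/L

459 s*kg/L


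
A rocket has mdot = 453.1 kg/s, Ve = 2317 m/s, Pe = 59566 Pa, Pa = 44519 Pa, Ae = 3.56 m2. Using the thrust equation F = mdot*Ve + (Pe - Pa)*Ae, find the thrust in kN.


F = 453.1 * 2317 + (59566 - 44519) * 3.56 = 1.1034e+06 N = 1103.4 kN

1103.4 kN


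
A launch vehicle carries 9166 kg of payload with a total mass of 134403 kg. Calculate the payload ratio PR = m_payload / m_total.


PR = 9166 / 134403 = 0.0682

0.0682


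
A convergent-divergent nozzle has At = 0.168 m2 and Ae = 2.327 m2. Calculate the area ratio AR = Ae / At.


AR = 2.327 / 0.168 = 13.9

13.9


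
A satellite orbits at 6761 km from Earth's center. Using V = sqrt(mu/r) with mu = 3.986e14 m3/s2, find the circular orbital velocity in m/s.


V = sqrt(3.986e14 / 6761000) = 7678 m/s

7678 m/s


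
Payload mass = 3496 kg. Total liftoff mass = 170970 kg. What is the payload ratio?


PR = 3496 / 170970 = 0.0204

0.0204


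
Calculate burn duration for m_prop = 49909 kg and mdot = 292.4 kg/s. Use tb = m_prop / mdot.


tb = 49909 / 292.4 = 170.7 s

170.7 s


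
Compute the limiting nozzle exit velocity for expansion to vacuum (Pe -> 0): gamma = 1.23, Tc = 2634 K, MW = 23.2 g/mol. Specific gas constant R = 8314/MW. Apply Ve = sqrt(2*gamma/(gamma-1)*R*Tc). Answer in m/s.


R = 8314 / 23.2 = 358.36 J/(kg.K)
Ve = sqrt(2 * 1.23 / (1.23 - 1) * 358.36 * 2634) = 3177 m/s

3177 m/s


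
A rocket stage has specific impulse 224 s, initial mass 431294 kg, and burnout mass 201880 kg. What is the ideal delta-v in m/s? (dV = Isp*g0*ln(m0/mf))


Ve = 224 * 9.81 = 2197.44 m/s
dV = 2197.44 * ln(431294/201880) = 1668 m/s

1668 m/s


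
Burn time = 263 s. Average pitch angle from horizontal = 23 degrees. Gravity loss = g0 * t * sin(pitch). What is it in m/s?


GL = 9.81 * 263 * sin(23 deg) = 1008 m/s

1008 m/s


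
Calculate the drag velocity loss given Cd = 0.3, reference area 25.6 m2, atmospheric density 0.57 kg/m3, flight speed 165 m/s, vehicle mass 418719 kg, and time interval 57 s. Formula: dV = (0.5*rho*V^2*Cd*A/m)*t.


D = 0.5 * 0.57 * 165^2 * 0.3 * 25.6 = 59590.08 N
a = 59590.08 / 418719 = 0.1423 m/s2
dV = 0.1423 * 57 = 8.1 m/s

8.1 m/s


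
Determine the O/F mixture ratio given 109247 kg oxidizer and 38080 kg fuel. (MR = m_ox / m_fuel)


MR = 109247 / 38080 = 2.87

2.87


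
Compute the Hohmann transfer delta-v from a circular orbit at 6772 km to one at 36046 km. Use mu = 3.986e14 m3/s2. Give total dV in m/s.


V1 = sqrt(mu/r1) = 7672.03 m/s
dV1 = V1*(sqrt(2*r2/(r1+r2)) - 1) = 2282.96 m/s
V2 = sqrt(mu/r2) = 3325.37 m/s
dV2 = V2*(1 - sqrt(2*r1/(r1+r2))) = 1455.12 m/s
Total dV = 3738 m/s

3738 m/s


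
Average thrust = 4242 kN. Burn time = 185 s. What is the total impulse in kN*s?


It = 4242 * 185 = 784770 kN*s

784770 kN*s


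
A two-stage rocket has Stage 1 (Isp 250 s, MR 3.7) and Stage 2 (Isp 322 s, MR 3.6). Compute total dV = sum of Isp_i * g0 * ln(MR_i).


dV1 = 250 * 9.81 * ln(3.7) = 3208.7 m/s
dV2 = 322 * 9.81 * ln(3.6) = 4046.2 m/s
Total dV = 3208.7 + 4046.2 = 7254.9 m/s ~ 7255 m/s

7255 m/s


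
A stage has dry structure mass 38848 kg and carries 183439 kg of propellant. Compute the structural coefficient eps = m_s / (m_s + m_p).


eps = 38848 / (38848 + 183439) = 0.1748

0.1748


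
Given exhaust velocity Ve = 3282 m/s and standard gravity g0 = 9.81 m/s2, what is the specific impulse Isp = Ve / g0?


Isp = Ve / g0 = 3282 / 9.81 = 334.6 s

334.6 s


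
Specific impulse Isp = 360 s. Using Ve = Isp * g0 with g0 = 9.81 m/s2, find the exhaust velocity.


Ve = Isp * g0 = 360 * 9.81 = 3531.6 m/s

3531.6 m/s


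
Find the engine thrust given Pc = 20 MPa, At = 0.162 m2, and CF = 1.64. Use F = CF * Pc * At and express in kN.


F = 1.64 * 20e6 * 0.162 = 5.3136e+06 N = 5313.6 kN

5313.6 kN


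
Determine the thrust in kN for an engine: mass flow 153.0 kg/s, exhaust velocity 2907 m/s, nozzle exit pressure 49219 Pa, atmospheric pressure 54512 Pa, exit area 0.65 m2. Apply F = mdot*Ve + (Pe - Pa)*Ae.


F = 153.0 * 2907 + (49219 - 54512) * 0.65 = 441331.0 N = 441.3 kN

441.3 kN


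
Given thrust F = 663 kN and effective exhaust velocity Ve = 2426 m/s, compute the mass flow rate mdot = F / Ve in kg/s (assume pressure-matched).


mdot = F / Ve = 663000 / 2426 = 273.3 kg/s

273.3 kg/s


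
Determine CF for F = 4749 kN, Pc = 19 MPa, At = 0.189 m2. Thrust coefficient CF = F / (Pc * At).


CF = 4749000 / (19e6 * 0.189) = 1.32

1.32


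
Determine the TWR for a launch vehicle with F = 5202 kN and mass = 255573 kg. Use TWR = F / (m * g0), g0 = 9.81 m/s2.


TWR = 5202000 / (255573 * 9.81) = 2.07

2.07


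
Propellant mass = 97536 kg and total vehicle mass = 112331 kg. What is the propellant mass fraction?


PMF = 97536 / 112331 = 0.868

0.868


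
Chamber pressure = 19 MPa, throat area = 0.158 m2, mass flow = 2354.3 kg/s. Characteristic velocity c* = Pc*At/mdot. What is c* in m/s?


c* = 19e6 * 0.158 / 2354.3 = 1275 m/s

1275 m/s


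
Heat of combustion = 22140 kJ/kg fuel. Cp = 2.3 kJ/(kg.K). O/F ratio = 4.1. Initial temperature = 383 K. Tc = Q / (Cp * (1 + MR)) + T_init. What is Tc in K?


Tc = 22140 / (2.3 * (1 + 4.1)) + 383 = 2270 K

2270 K


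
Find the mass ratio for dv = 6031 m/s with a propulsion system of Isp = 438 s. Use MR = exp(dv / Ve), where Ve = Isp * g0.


Ve = 438 * 9.81 = 4296.78 m/s
MR = exp(6031 / 4296.78) = 4.07

4.07


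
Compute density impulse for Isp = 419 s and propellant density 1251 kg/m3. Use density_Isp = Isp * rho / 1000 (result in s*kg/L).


rho*Isp = 419 * 1251 / 1000 = 524 s*kg/L

524 s*kg/L


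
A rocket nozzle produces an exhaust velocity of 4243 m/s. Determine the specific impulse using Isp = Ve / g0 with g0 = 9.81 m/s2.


Isp = Ve / g0 = 4243 / 9.81 = 432.5 s

432.5 s


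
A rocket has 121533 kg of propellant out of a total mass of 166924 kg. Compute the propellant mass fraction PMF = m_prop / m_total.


PMF = 121533 / 166924 = 0.728

0.728


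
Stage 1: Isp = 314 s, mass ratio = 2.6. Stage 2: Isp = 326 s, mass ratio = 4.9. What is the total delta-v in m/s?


dV1 = 314 * 9.81 * ln(2.6) = 2943.3 m/s
dV2 = 326 * 9.81 * ln(4.9) = 5082.5 m/s
Total dV = 2943.3 + 5082.5 = 8025.8 m/s ~ 8026 m/s

8026 m/s


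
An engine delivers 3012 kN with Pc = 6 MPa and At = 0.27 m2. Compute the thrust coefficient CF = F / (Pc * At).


CF = 3012000 / (6e6 * 0.27) = 1.86

1.86


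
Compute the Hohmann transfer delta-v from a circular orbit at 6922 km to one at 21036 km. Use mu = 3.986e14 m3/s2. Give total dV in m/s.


V1 = sqrt(mu/r1) = 7588.45 m/s
dV1 = V1*(sqrt(2*r2/(r1+r2)) - 1) = 1720.41 m/s
V2 = sqrt(mu/r2) = 4352.98 m/s
dV2 = V2*(1 - sqrt(2*r1/(r1+r2))) = 1289.86 m/s
Total dV = 3010 m/s

3010 m/s


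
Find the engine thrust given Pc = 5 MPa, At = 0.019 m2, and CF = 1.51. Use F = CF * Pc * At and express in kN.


F = 1.51 * 5e6 * 0.019 = 143450.0 N = 143.4 kN

143.4 kN


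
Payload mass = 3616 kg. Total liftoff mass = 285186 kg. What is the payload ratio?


PR = 3616 / 285186 = 0.0127

0.0127


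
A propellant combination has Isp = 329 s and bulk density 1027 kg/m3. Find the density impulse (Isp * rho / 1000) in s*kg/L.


rho*Isp = 329 * 1027 / 1000 = 338 s*kg/L

338 s*kg/L


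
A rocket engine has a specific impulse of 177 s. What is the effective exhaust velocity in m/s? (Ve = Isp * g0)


Ve = Isp * g0 = 177 * 9.81 = 1736.4 m/s

1736.4 m/s


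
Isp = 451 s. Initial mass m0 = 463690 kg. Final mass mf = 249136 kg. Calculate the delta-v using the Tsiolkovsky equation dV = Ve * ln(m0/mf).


Ve = 451 * 9.81 = 4424.31 m/s
dV = 4424.31 * ln(463690/249136) = 2748 m/s

2748 m/s


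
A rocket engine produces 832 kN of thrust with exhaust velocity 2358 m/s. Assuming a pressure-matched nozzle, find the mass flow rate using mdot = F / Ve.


mdot = F / Ve = 832000 / 2358 = 352.8 kg/s

352.8 kg/s


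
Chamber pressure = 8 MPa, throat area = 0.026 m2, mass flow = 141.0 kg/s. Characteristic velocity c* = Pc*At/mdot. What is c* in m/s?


c* = 8e6 * 0.026 / 141.0 = 1475 m/s

1475 m/s


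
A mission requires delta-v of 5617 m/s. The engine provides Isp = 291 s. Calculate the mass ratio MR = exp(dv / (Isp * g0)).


Ve = 291 * 9.81 = 2854.71 m/s
MR = exp(5617 / 2854.71) = 7.154

7.154


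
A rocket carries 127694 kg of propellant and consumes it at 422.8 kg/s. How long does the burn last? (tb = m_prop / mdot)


tb = 127694 / 422.8 = 302.0 s

302.0 s


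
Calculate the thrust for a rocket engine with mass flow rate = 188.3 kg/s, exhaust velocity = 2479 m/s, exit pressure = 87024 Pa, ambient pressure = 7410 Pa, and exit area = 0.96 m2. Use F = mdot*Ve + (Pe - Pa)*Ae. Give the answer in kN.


F = 188.3 * 2479 + (87024 - 7410) * 0.96 = 543225.0 N = 543.2 kN

543.2 kN


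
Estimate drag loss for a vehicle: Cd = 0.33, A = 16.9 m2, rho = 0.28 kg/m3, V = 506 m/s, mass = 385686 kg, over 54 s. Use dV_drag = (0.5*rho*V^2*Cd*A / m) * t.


D = 0.5 * 0.28 * 506^2 * 0.33 * 16.9 = 199907.79 N
a = 199907.79 / 385686 = 0.5183 m/s2
dV = 0.5183 * 54 = 28.0 m/s

28.0 m/s


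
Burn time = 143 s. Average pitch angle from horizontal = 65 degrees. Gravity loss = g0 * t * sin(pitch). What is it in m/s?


GL = 9.81 * 143 * sin(65 deg) = 1271 m/s

1271 m/s


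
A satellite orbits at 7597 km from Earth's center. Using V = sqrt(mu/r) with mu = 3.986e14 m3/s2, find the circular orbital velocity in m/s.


V = sqrt(3.986e14 / 7597000) = 7243 m/s

7243 m/s


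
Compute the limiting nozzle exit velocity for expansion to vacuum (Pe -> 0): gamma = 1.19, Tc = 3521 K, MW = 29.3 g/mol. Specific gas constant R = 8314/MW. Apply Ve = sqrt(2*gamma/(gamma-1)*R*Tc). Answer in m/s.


R = 8314 / 29.3 = 283.75 J/(kg.K)
Ve = sqrt(2 * 1.19 / (1.19 - 1) * 283.75 * 3521) = 3538 m/s

3538 m/s


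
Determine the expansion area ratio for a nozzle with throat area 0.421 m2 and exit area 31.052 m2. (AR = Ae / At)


AR = 31.052 / 0.421 = 73.8

73.8


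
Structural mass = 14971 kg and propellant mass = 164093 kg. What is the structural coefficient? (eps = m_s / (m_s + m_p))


eps = 14971 / (14971 + 164093) = 0.0836

0.0836


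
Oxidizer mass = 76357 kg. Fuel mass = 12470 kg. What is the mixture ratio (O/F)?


MR = 76357 / 12470 = 6.12

6.12


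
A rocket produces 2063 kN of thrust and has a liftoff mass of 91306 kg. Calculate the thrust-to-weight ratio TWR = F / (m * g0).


TWR = 2063000 / (91306 * 9.81) = 2.3

2.3


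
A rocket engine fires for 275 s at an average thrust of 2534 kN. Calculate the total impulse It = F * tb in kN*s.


It = 2534 * 275 = 696850 kN*s

696850 kN*s


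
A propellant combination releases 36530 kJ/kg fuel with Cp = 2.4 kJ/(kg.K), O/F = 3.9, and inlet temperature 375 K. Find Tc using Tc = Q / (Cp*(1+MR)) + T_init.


Tc = 36530 / (2.4 * (1 + 3.9)) + 375 = 3481 K

3481 K


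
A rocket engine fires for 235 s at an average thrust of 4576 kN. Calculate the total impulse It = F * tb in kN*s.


It = 4576 * 235 = 1075360 kN*s

1075360 kN*s


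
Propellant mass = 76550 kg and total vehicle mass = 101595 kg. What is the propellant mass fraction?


PMF = 76550 / 101595 = 0.753

0.753


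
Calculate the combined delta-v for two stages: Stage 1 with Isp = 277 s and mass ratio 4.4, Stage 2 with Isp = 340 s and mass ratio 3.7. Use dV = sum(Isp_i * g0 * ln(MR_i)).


dV1 = 277 * 9.81 * ln(4.4) = 4026.1 m/s
dV2 = 340 * 9.81 * ln(3.7) = 4363.8 m/s
Total dV = 4026.1 + 4363.8 = 8389.9 m/s ~ 8390 m/s

8390 m/s


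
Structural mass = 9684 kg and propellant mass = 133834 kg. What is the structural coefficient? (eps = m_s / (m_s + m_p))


eps = 9684 / (9684 + 133834) = 0.0675

0.0675


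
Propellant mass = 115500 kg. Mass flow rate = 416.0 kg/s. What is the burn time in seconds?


tb = 115500 / 416.0 = 277.6 s

277.6 s


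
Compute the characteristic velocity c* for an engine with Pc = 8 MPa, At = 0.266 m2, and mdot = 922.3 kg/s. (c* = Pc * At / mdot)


c* = 8e6 * 0.266 / 922.3 = 2307 m/s

2307 m/s


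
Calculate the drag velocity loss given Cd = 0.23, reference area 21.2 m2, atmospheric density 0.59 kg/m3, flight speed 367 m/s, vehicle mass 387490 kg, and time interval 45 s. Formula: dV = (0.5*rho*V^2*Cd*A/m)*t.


D = 0.5 * 0.59 * 367^2 * 0.23 * 21.2 = 193739.35 N
a = 193739.35 / 387490 = 0.5 m/s2
dV = 0.5 * 45 = 22.5 m/s

22.5 m/s


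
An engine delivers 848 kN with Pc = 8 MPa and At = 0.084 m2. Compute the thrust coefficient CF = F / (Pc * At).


CF = 848000 / (8e6 * 0.084) = 1.26

1.26


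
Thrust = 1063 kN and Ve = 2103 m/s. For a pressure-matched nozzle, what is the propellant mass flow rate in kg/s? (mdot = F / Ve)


mdot = F / Ve = 1063000 / 2103 = 505.5 kg/s

505.5 kg/s


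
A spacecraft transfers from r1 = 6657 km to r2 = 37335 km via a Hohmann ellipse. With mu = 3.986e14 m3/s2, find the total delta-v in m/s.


V1 = sqrt(mu/r1) = 7738.01 m/s
dV1 = V1*(sqrt(2*r2/(r1+r2)) - 1) = 2343.27 m/s
V2 = sqrt(mu/r2) = 3267.46 m/s
dV2 = V2*(1 - sqrt(2*r1/(r1+r2))) = 1469.92 m/s
Total dV = 3813 m/s

3813 m/s


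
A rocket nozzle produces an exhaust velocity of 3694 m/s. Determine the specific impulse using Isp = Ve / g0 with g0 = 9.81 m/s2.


Isp = Ve / g0 = 3694 / 9.81 = 376.6 s

376.6 s


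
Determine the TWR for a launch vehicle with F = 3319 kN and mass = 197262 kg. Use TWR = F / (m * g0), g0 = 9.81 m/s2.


TWR = 3319000 / (197262 * 9.81) = 1.72

1.72


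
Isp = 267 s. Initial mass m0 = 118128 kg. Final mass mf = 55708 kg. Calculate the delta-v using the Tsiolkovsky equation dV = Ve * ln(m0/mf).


Ve = 267 * 9.81 = 2619.27 m/s
dV = 2619.27 * ln(118128/55708) = 1969 m/s

1969 m/s


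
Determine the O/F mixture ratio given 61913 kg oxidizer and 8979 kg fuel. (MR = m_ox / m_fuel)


MR = 61913 / 8979 = 6.9

6.9


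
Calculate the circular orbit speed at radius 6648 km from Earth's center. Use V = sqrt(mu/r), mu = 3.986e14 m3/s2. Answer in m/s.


V = sqrt(3.986e14 / 6648000) = 7743 m/s

7743 m/s


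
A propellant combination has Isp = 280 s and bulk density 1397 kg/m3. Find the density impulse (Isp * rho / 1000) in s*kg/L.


rho*Isp = 280 * 1397 / 1000 = 391 s*kg/L

391 s*kg/L


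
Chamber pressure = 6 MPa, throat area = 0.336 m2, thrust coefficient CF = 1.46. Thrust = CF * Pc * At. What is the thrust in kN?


F = 1.46 * 6e6 * 0.336 = 2.9434e+06 N = 2943.4 kN

2943.4 kN


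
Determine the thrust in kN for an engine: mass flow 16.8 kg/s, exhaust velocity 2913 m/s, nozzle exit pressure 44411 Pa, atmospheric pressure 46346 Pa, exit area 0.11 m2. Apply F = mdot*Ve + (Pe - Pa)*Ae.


F = 16.8 * 2913 + (44411 - 46346) * 0.11 = 48726.0 N = 48.7 kN

48.7 kN


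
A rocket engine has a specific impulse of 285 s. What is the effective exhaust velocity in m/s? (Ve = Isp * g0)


Ve = Isp * g0 = 285 * 9.81 = 2795.9 m/s

2795.9 m/s


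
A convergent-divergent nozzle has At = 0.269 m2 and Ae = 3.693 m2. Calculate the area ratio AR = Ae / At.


AR = 3.693 / 0.269 = 13.7

13.7


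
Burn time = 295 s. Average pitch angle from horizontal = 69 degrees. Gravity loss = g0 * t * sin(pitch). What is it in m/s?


GL = 9.81 * 295 * sin(69 deg) = 2702 m/s

2702 m/s


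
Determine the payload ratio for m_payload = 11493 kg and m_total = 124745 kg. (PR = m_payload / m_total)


PR = 11493 / 124745 = 0.0921

0.0921


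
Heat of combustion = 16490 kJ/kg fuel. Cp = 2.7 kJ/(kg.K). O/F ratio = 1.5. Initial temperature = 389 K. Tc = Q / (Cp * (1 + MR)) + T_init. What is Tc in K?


Tc = 16490 / (2.7 * (1 + 1.5)) + 389 = 2832 K

2832 K


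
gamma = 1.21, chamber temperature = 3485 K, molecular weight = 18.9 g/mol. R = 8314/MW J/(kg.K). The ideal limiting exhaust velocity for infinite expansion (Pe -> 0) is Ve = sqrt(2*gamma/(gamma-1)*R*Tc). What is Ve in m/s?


R = 8314 / 18.9 = 439.89 J/(kg.K)
Ve = sqrt(2 * 1.21 / (1.21 - 1) * 439.89 * 3485) = 4203 m/s

4203 m/s


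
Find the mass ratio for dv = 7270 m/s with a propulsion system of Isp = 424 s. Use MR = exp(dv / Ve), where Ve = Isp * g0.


Ve = 424 * 9.81 = 4159.44 m/s
MR = exp(7270 / 4159.44) = 5.742

5.742


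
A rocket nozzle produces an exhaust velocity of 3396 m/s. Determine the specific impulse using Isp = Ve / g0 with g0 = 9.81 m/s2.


Isp = Ve / g0 = 3396 / 9.81 = 346.2 s

346.2 s


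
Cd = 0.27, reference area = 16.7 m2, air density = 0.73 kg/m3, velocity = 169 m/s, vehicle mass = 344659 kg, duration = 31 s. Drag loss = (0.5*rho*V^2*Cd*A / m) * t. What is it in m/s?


D = 0.5 * 0.73 * 169^2 * 0.27 * 16.7 = 47005.27 N
a = 47005.27 / 344659 = 0.1364 m/s2
dV = 0.1364 * 31 = 4.2 m/s

4.2 m/s


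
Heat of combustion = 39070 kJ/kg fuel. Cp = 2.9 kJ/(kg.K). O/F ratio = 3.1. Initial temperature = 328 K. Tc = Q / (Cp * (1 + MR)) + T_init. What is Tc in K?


Tc = 39070 / (2.9 * (1 + 3.1)) + 328 = 3614 K

3614 K


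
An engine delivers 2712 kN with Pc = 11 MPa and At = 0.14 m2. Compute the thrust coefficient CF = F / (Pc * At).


CF = 2712000 / (11e6 * 0.14) = 1.76

1.76


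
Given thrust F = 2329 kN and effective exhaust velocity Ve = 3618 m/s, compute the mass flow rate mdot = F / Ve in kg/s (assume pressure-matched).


mdot = F / Ve = 2329000 / 3618 = 643.7 kg/s

643.7 kg/s


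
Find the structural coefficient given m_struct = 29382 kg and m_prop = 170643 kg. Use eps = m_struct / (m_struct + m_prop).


eps = 29382 / (29382 + 170643) = 0.1469

0.1469


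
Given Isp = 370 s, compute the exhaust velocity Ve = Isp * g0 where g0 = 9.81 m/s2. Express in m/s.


Ve = Isp * g0 = 370 * 9.81 = 3629.7 m/s

3629.7 m/s


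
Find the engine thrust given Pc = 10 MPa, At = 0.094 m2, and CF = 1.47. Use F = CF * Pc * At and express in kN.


F = 1.47 * 10e6 * 0.094 = 1.3818e+06 N = 1381.8 kN

1381.8 kN


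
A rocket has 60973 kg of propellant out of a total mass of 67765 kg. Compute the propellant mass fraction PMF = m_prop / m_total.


PMF = 60973 / 67765 = 0.9

0.9


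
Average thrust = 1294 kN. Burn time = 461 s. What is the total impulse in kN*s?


It = 1294 * 461 = 596534 kN*s

596534 kN*s


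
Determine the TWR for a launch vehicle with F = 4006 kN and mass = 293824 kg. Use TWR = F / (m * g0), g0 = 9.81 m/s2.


TWR = 4006000 / (293824 * 9.81) = 1.39

1.39


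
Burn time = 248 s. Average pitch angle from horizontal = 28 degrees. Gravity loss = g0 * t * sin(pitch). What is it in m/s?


GL = 9.81 * 248 * sin(28 deg) = 1142 m/s

1142 m/s


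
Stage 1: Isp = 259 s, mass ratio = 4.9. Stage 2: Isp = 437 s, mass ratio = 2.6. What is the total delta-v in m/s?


dV1 = 259 * 9.81 * ln(4.9) = 4037.9 m/s
dV2 = 437 * 9.81 * ln(2.6) = 4096.2 m/s
Total dV = 4037.9 + 4096.2 = 8134.1 m/s ~ 8134 m/s

8134 m/s


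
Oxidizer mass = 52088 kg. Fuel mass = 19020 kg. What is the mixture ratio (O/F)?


MR = 52088 / 19020 = 2.74

2.74


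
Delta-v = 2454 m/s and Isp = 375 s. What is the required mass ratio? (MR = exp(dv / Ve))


Ve = 375 * 9.81 = 3678.75 m/s
MR = exp(2454 / 3678.75) = 1.949

1.949


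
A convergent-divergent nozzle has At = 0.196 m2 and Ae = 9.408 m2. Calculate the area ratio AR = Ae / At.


AR = 9.408 / 0.196 = 48.0

48.0


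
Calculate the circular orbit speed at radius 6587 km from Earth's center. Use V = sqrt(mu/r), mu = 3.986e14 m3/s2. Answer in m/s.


V = sqrt(3.986e14 / 6587000) = 7779 m/s

7779 m/s


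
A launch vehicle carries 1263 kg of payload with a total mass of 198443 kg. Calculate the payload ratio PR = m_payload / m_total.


PR = 1263 / 198443 = 0.0064

0.0064


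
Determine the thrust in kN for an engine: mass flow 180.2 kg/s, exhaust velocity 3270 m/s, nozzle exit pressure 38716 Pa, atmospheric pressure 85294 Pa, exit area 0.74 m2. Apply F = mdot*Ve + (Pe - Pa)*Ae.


F = 180.2 * 3270 + (38716 - 85294) * 0.74 = 554786.0 N = 554.8 kN

554.8 kN


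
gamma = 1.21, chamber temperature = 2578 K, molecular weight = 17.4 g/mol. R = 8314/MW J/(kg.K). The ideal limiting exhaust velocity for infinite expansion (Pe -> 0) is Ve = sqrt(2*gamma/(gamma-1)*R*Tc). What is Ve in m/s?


R = 8314 / 17.4 = 477.82 J/(kg.K)
Ve = sqrt(2 * 1.21 / (1.21 - 1) * 477.82 * 2578) = 3768 m/s

3768 m/s


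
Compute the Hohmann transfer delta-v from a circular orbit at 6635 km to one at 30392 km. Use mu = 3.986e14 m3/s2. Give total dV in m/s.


V1 = sqrt(mu/r1) = 7750.83 m/s
dV1 = V1*(sqrt(2*r2/(r1+r2)) - 1) = 2179.96 m/s
V2 = sqrt(mu/r2) = 3621.5 m/s
dV2 = V2*(1 - sqrt(2*r1/(r1+r2))) = 1453.47 m/s
Total dV = 3633 m/s

3633 m/s


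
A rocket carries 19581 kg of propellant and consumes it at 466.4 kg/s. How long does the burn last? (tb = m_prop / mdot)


tb = 19581 / 466.4 = 42.0 s

42.0 s


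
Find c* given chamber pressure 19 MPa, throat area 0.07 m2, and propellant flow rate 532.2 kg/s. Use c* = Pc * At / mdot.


c* = 19e6 * 0.07 / 532.2 = 2499 m/s

2499 m/s


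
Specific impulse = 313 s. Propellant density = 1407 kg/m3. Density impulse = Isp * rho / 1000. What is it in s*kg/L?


rho*Isp = 313 * 1407 / 1000 = 440 s*kg/L

440 s*kg/L


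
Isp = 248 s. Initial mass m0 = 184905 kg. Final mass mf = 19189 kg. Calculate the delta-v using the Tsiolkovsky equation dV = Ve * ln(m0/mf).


Ve = 248 * 9.81 = 2432.88 m/s
dV = 2432.88 * ln(184905/19189) = 5512 m/s

5512 m/s


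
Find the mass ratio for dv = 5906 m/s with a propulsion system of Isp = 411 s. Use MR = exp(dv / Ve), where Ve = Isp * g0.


Ve = 411 * 9.81 = 4031.91 m/s
MR = exp(5906 / 4031.91) = 4.327

4.327


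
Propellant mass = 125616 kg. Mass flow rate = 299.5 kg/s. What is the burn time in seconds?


tb = 125616 / 299.5 = 419.4 s

419.4 s
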